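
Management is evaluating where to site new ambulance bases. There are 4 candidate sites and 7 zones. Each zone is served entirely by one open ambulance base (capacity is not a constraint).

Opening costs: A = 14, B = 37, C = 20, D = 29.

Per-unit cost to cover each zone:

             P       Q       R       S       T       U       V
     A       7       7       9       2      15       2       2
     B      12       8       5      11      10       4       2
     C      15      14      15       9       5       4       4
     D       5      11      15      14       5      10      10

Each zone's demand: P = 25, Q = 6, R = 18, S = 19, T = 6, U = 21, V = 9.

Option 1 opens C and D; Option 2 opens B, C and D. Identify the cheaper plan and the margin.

Option 1: {C, D}: P→D 5·25=125, Q→D 11·6=66, R→C 15·18=270, S→C 9·19=171, T→C 5·6=30, U→C 4·21=84, V→C 4·9=36. Service 782; fixed 49; total 831.
Option 2: {B, C, D}: P→D 5·25=125, Q→B 8·6=48, R→B 5·18=90, S→C 9·19=171, T→C 5·6=30, U→B 4·21=84, V→B 2·9=18. Service 566; fixed 86; total 652.
Difference: |831 − 652| = 179.

Option 2 is cheaper by 179.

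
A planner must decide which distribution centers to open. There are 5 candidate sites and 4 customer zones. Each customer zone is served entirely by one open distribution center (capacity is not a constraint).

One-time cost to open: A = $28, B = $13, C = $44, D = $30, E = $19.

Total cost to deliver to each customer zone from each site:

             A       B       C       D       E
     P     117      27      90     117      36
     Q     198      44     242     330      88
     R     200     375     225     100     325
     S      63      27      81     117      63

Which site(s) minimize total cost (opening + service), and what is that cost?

Open B and D; minimum total cost 241.

For any fixed open set, each customer zone goes to its cheapest open site; total = fixed + service.
{B, D}: P→B 27, Q→B 44, R→D 100, S→B 27. Service 198; fixed 43; total 241.
{B, D, E}: service 198 + fixed 62 = 260
{A, B, D}: P→B 27, Q→B 44, R→D 100, S→B 27. Service 198; fixed 71; total 269.
{A, B, C, D, E}: P→B 27, Q→B 44, R→D 100, S→B 27. Service 198; fixed 134; total 332.
No other subset beats 241.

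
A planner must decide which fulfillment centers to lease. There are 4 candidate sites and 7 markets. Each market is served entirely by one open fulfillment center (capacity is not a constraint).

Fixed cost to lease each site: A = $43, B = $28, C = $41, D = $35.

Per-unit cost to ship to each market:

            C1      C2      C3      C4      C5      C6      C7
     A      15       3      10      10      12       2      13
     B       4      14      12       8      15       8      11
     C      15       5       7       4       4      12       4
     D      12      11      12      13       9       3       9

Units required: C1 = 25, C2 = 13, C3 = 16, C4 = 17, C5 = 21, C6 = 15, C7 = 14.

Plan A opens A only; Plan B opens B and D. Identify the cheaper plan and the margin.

Plan A: {A}: C1→A 15·25=375, C2→A 3·13=39, C3→A 10·16=160, C4→A 10·17=170, C5→A 12·21=252, C6→A 2·15=30, C7→A 13·14=182. Service 1208; fixed 43; total 1251.
Plan B: {B, D}: C1→B 4·25=100, C2→D 11·13=143, C3→B 12·16=192, C4→B 8·17=136, C5→D 9·21=189, C6→D 3·15=45, C7→D 9·14=126. Service 931; fixed 63; total 994.
Difference: |1251 − 994| = 257.

Plan B is cheaper by 257.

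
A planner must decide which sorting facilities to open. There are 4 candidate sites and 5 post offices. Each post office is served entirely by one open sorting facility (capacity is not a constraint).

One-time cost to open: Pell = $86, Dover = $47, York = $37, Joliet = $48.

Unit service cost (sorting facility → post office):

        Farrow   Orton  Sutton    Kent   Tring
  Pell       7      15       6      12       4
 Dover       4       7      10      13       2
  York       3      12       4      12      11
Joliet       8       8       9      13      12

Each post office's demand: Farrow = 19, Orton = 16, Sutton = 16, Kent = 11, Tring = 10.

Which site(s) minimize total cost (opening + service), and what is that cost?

Open Dover and York; minimum total cost 469.

For any fixed open set, each post office goes to its cheapest open site; total = fixed + service.
{Dover, York}: Farrow→York 3·19=57, Orton→Dover 7·16=112, Sutton→York 4·16=64, Kent→York 12·11=132, Tring→Dover 2·10=20. Service 385; fixed 84; total 469.
{Dover, York, Joliet}: Farrow→York 3·19=57, Orton→Dover 7·16=112, Sutton→York 4·16=64, Kent→York 12·11=132, Tring→Dover 2·10=20. Service 385; fixed 132; total 517.
{Pell, Dover, York}: service 385 + fixed 170 = 555
{Pell, Dover, York, Joliet}: service 385 + fixed 218 = 603
No other subset beats 469.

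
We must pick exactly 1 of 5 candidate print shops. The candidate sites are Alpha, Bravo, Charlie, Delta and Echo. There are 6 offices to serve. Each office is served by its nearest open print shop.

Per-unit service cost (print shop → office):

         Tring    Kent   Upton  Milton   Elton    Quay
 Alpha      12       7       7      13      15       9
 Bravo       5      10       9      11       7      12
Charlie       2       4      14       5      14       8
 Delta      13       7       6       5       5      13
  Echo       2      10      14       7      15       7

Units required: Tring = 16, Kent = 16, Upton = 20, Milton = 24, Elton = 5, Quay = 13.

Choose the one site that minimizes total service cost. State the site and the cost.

With exactly 1 open, each office uses its cheapest among the chosen.
{Charlie}: Tring→Charlie 2·16=32, Kent→Charlie 4·16=64, Upton→Charlie 14·20=280, Milton→Charlie 5·24=120, Elton→Charlie 14·5=70, Quay→Charlie 8·13=104. Service cost 670.
{Delta}: service cost 754
{Echo}: service cost 806
Among all 5 size-1 choices, {Charlie} is lowest.

Choose Charlie only; total service cost 670.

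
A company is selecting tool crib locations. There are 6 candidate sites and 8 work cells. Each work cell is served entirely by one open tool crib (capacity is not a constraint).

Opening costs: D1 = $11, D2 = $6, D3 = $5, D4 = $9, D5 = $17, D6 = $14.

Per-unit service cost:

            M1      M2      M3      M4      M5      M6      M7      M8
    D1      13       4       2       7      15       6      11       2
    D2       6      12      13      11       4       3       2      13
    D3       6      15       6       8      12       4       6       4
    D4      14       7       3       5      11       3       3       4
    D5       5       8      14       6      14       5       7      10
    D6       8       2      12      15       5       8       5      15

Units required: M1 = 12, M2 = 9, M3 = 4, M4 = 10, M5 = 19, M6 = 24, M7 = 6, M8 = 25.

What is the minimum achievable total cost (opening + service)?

Minimum total cost: 398

For any fixed open set, each work cell goes to its cheapest open site; total = fixed + service.
{D1, D2, D4, D6}: M1→D2 6·12=72, M2→D6 2·9=18, M3→D1 2·4=8, M4→D4 5·10=50, M5→D2 4·19=76, M6→D2 3·24=72, M7→D2 2·6=12, M8→D1 2·25=50. Service 358; fixed 40; total 398.
{D1, D2, D4}: service 376 + fixed 26 = 402
{D1, D2, D3, D4, D6}: M1→D2 6·12=72, M2→D6 2·9=18, M3→D1 2·4=8, M4→D4 5·10=50, M5→D2 4·19=76, M6→D2 3·24=72, M7→D2 2·6=12, M8→D1 2·25=50. Service 358; fixed 45; total 403.
{D1, D2, D3, D4, D5, D6}: service 346 + fixed 62 = 408
No other subset beats 398.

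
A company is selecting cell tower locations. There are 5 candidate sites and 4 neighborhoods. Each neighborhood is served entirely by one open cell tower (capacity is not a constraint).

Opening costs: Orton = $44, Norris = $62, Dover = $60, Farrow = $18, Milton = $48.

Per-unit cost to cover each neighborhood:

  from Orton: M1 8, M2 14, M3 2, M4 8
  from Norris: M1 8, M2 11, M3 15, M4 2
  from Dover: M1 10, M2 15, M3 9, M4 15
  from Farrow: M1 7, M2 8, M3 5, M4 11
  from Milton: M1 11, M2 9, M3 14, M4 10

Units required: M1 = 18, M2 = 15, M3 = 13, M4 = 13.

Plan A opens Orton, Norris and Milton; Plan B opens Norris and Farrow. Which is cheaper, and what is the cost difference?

Plan A: {Orton, Norris, Milton}: M1→Orton 8·18=144, M2→Milton 9·15=135, M3→Orton 2·13=26, M4→Norris 2·13=26. Service 331; fixed 154; total 485.
Plan B: {Norris, Farrow}: M1→Farrow 7·18=126, M2→Farrow 8·15=120, M3→Farrow 5·13=65, M4→Norris 2·13=26. Service 337; fixed 80; total 417.
Difference: |485 − 417| = 68.

Plan B is cheaper by 68.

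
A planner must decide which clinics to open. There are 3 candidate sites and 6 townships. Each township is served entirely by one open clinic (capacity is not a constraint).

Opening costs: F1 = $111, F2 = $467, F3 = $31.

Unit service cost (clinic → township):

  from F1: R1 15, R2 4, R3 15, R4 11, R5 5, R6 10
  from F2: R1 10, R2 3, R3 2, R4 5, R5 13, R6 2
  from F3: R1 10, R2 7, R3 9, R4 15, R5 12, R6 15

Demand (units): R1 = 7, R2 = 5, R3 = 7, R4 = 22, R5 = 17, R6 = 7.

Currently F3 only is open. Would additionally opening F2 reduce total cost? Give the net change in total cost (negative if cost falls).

Current service cost with {F3}: 807.
Adding F2: each township re-picks its cheapest; new service cost 427, saving 380.
Extra fixed cost: 467. Net change = 467 − 380 = 87.
(Totals: 838 → 925.)

No — net change +87 (cost rises by 87).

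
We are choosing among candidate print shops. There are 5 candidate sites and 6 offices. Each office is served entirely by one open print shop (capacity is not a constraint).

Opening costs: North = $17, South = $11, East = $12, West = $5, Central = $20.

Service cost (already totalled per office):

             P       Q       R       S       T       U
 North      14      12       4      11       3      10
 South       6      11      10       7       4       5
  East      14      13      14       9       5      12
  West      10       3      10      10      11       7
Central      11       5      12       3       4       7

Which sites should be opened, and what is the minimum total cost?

Open South and West; minimum total cost 51.

For any fixed open set, each office goes to its cheapest open site; total = fixed + service.
{South, West}: P→South 6, Q→West 3, R→South 10, S→South 7, T→South 4, U→South 5. Service 35; fixed 16; total 51.
{South}: P→South 6, Q→South 11, R→South 10, S→South 7, T→South 4, U→South 5. Service 43; fixed 11; total 54.
{West}: P→West 10, Q→West 3, R→West 10, S→West 10, T→West 11, U→West 7. Service 51; fixed 5; total 56.
{North, South, East, West, Central}: service 24 + fixed 65 = 89
No other subset beats 51.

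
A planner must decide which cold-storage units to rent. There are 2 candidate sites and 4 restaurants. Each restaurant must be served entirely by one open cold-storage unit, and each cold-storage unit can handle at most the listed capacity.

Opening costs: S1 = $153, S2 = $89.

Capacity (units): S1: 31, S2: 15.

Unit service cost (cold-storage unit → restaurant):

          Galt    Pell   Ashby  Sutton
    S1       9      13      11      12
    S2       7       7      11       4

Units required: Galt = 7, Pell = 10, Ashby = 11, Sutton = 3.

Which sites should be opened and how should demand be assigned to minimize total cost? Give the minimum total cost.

Open {S1}: Galt→S1 9·7=63, Pell→S1 13·10=130, Ashby→S1 11·11=121, Sutton→S1 12·3=36.
Loads: S1 carries 31/31. Service 350; fixed 153; total 503.
Next best feasible plan costs 508.

Minimum total cost: 503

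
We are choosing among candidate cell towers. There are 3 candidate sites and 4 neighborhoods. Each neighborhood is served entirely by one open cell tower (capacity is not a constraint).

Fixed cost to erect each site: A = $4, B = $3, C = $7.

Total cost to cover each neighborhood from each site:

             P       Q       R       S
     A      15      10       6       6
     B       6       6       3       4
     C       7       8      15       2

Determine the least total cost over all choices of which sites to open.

Minimum total cost: 22

For any fixed open set, each neighborhood goes to its cheapest open site; total = fixed + service.
{B}: P→B 6, Q→B 6, R→B 3, S→B 4. Service 19; fixed 3; total 22.
{A, B}: service 19 + fixed 7 = 26
{B, C}: service 17 + fixed 10 = 27
{A, B, C}: P→B 6, Q→B 6, R→B 3, S→C 2. Service 17; fixed 14; total 31.
(All 7 nonempty subsets were checked; B only is lowest.)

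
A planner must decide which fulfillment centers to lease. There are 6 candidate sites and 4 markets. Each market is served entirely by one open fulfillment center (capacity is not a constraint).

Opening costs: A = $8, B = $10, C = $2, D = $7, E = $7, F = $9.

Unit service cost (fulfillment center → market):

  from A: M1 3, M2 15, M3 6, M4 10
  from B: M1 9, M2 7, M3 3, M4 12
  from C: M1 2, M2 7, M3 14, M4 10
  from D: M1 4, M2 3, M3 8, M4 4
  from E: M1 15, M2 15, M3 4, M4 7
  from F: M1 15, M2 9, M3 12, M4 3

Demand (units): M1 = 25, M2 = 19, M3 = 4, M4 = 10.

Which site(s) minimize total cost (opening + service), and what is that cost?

Open B, C, D and F; minimum total cost 177.

For any fixed open set, each market goes to its cheapest open site; total = fixed + service.
{B, C, D, F}: M1→C 2·25=50, M2→D 3·19=57, M3→B 3·4=12, M4→F 3·10=30. Service 149; fixed 28; total 177.
{B, C, D}: M1→C 2·25=50, M2→D 3·19=57, M3→B 3·4=12, M4→D 4·10=40. Service 159; fixed 19; total 178.
{C, D, E, F}: M1→C 2·25=50, M2→D 3·19=57, M3→E 4·4=16, M4→F 3·10=30. Service 153; fixed 25; total 178.
{A, B, C, D, E, F}: service 149 + fixed 43 = 192
No other subset beats 177.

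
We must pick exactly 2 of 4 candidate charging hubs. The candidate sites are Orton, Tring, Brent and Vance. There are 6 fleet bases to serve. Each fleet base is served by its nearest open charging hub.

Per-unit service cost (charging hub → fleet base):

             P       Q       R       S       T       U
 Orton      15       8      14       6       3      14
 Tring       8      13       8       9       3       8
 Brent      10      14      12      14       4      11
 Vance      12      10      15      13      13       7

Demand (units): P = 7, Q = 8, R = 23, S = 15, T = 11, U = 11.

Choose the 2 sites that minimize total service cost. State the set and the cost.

With exactly 2 open, each fleet base uses its cheapest among the chosen.
{Orton, Tring}: P→Tring 8·7=56, Q→Orton 8·8=64, R→Tring 8·23=184, S→Orton 6·15=90, T→Orton 3·11=33, U→Tring 8·11=88. Service cost 515.
{Tring, Vance}: service cost 565
{Tring, Brent}: service cost 600
Among all 6 size-2 choices, {Orton, Tring} is lowest.

Choose Orton and Tring; total service cost 515.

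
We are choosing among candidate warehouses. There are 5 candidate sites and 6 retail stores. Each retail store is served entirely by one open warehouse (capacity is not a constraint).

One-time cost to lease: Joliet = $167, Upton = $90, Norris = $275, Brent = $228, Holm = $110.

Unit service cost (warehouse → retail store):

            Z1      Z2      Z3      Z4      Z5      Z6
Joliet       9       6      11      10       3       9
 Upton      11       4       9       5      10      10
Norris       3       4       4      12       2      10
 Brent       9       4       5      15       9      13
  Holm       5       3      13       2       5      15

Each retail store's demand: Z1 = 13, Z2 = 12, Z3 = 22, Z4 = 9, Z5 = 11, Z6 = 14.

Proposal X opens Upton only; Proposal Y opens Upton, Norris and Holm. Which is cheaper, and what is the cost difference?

Proposal X: {Upton}: Z1→Upton 11·13=143, Z2→Upton 4·12=48, Z3→Upton 9·22=198, Z4→Upton 5·9=45, Z5→Upton 10·11=110, Z6→Upton 10·14=140. Service 684; fixed 90; total 774.
Proposal Y: {Upton, Norris, Holm}: Z1→Norris 3·13=39, Z2→Holm 3·12=36, Z3→Norris 4·22=88, Z4→Holm 2·9=18, Z5→Norris 2·11=22, Z6→Upton 10·14=140. Service 343; fixed 475; total 818.
Difference: |774 − 818| = 44.

Proposal X is cheaper by 44.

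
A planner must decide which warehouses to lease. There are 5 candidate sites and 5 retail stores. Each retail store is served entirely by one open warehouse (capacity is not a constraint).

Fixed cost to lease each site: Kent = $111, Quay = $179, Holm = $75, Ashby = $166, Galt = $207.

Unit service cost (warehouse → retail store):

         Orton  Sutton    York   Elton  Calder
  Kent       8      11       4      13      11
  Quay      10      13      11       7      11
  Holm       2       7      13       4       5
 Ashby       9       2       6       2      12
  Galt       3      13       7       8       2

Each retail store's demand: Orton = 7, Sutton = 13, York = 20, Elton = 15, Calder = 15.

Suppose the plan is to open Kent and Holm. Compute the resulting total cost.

Each retail store is assigned to its cheapest site among the open ones.
{Kent, Holm}: Orton→Holm 2·7=14, Sutton→Holm 7·13=91, York→Kent 4·20=80, Elton→Holm 4·15=60, Calder→Holm 5·15=75. Service 320; fixed 186; total 506.

Total cost: 506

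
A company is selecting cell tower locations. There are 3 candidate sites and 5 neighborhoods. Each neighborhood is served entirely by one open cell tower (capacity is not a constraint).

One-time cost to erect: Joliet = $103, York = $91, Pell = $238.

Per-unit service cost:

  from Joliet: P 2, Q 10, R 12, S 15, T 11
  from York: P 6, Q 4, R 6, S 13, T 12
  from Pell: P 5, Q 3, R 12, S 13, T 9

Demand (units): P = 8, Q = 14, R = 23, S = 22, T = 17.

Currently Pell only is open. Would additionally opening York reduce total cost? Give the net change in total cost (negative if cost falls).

Current service cost with {Pell}: 797.
Adding York: each neighborhood re-picks its cheapest; new service cost 659, saving 138.
Extra fixed cost: 91. Net change = 91 − 138 = -47.
(Totals: 1035 → 988.)

Yes — net change −47 (cost falls by 47).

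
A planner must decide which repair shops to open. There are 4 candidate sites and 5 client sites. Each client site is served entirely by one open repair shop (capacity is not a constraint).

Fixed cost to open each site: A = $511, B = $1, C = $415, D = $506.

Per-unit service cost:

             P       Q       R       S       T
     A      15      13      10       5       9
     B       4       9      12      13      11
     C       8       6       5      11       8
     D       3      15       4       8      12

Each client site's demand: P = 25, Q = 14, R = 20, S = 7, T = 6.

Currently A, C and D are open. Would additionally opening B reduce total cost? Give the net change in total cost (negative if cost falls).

Current service cost with {A, C, D}: 322.
Adding B: each client site re-picks its cheapest; new service cost 322, saving 0.
Extra fixed cost: 1. Net change = 1 − 0 = 1.
(Totals: 1754 → 1755.)

No — net change +1 (cost rises by 1).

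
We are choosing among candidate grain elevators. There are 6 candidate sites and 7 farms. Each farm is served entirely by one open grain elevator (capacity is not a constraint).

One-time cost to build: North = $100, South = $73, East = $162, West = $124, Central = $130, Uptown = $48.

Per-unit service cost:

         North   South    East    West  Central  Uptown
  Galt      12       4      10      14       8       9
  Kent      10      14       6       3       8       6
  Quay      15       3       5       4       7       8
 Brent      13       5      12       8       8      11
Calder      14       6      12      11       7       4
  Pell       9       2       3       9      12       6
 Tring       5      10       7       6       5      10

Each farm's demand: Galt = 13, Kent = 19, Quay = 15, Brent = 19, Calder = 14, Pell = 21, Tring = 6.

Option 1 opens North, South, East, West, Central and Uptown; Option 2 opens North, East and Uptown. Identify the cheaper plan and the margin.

Option 2 is cheaper by 40.

Option 1: {North, South, East, West, Central, Uptown}: Galt→South 4·13=52, Kent→West 3·19=57, Quay→South 3·15=45, Brent→South 5·19=95, Calder→Uptown 4·14=56, Pell→South 2·21=42, Tring→North 5·6=30. Service 377; fixed 637; total 1014.
Option 2: {North, East, Uptown}: Galt→Uptown 9·13=117, Kent→East 6·19=114, Quay→East 5·15=75, Brent→Uptown 11·19=209, Calder→Uptown 4·14=56, Pell→East 3·21=63, Tring→North 5·6=30. Service 664; fixed 310; total 974.
Difference: |1014 − 974| = 40.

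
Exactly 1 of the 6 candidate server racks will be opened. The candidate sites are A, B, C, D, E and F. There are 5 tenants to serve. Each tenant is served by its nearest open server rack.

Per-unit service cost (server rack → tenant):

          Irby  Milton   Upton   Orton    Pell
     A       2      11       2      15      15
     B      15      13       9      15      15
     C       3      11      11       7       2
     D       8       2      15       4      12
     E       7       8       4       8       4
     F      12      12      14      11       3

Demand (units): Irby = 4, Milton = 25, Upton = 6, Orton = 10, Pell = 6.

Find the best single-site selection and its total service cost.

Choose D only; total service cost 284.

With exactly 1 open, each tenant uses its cheapest among the chosen.
{D}: Irby→D 8·4=32, Milton→D 2·25=50, Upton→D 15·6=90, Orton→D 4·10=40, Pell→D 12·6=72. Service cost 284.
{E}: service cost 356
{C}: service cost 435
Among all 6 size-1 choices, {D} is lowest.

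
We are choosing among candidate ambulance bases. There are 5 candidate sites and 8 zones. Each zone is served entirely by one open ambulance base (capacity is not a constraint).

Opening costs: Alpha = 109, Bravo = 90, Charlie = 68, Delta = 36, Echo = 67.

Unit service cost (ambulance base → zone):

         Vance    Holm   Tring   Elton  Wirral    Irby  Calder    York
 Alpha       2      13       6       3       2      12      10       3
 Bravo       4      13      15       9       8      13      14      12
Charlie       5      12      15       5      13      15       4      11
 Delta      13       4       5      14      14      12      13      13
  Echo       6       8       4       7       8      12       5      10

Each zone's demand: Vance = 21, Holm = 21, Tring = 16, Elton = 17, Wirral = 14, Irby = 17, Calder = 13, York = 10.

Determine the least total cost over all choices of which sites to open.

Minimum total cost: 780

For any fixed open set, each zone goes to its cheapest open site; total = fixed + service.
{Alpha, Delta, Echo}: Vance→Alpha 2·21=42, Holm→Delta 4·21=84, Tring→Echo 4·16=64, Elton→Alpha 3·17=51, Wirral→Alpha 2·14=28, Irby→Alpha 12·17=204, Calder→Echo 5·13=65, York→Alpha 3·10=30. Service 568; fixed 212; total 780.
{Alpha, Charlie, Delta}: Vance→Alpha 2·21=42, Holm→Delta 4·21=84, Tring→Delta 5·16=80, Elton→Alpha 3·17=51, Wirral→Alpha 2·14=28, Irby→Alpha 12·17=204, Calder→Charlie 4·13=52, York→Alpha 3·10=30. Service 571; fixed 213; total 784.
{Alpha, Delta}: Vance→Alpha 2·21=42, Holm→Delta 4·21=84, Tring→Delta 5·16=80, Elton→Alpha 3·17=51, Wirral→Alpha 2·14=28, Irby→Alpha 12·17=204, Calder→Alpha 10·13=130, York→Alpha 3·10=30. Service 649; fixed 145; total 794.
{Alpha, Bravo, Charlie, Delta, Echo}: service 555 + fixed 370 = 925
No other subset beats 780.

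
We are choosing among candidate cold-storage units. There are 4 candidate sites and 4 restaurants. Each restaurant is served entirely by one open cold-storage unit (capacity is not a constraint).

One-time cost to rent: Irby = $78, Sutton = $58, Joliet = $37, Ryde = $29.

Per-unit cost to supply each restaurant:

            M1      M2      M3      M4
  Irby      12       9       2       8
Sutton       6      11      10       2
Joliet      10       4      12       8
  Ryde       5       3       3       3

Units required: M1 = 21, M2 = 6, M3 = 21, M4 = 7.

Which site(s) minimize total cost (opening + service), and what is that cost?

Open Ryde only; minimum total cost 236.

For any fixed open set, each restaurant goes to its cheapest open site; total = fixed + service.
{Ryde}: M1→Ryde 5·21=105, M2→Ryde 3·6=18, M3→Ryde 3·21=63, M4→Ryde 3·7=21. Service 207; fixed 29; total 236.
{Joliet, Ryde}: M1→Ryde 5·21=105, M2→Ryde 3·6=18, M3→Ryde 3·21=63, M4→Ryde 3·7=21. Service 207; fixed 66; total 273.
{Sutton, Ryde}: M1→Ryde 5·21=105, M2→Ryde 3·6=18, M3→Ryde 3·21=63, M4→Sutton 2·7=14. Service 200; fixed 87; total 287.
{Irby, Sutton, Joliet, Ryde}: service 179 + fixed 202 = 381
(All 15 nonempty subsets were checked; Ryde only is lowest.)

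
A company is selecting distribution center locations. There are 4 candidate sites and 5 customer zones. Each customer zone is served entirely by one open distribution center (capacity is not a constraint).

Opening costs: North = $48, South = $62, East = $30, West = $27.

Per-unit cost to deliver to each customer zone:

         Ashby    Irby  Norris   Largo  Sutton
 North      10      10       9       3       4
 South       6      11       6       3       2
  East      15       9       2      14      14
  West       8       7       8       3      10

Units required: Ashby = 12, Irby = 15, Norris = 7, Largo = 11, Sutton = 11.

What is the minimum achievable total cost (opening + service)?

For any fixed open set, each customer zone goes to its cheapest open site; total = fixed + service.
{South, West}: Ashby→South 6·12=72, Irby→West 7·15=105, Norris→South 6·7=42, Largo→South 3·11=33, Sutton→South 2·11=22. Service 274; fixed 89; total 363.
{South, East, West}: Ashby→South 6·12=72, Irby→West 7·15=105, Norris→East 2·7=14, Largo→South 3·11=33, Sutton→South 2·11=22. Service 246; fixed 119; total 365.
{South, East}: service 276 + fixed 92 = 368
{North, South, East, West}: service 246 + fixed 167 = 413
(All 15 nonempty subsets were checked; South and West is lowest.)

Minimum total cost: 363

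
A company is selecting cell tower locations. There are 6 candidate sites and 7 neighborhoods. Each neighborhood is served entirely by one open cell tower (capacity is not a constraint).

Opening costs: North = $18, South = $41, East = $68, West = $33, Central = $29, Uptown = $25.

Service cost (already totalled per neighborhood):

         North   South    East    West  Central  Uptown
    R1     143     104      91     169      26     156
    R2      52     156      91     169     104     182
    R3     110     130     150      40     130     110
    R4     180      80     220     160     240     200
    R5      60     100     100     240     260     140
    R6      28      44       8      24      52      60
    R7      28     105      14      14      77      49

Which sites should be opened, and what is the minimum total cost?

For any fixed open set, each neighborhood goes to its cheapest open site; total = fixed + service.
{North, South, West, Central}: R1→Central 26, R2→North 52, R3→West 40, R4→South 80, R5→North 60, R6→West 24, R7→West 14. Service 296; fixed 121; total 417.
{North, South, West, Central, Uptown}: R1→Central 26, R2→North 52, R3→West 40, R4→South 80, R5→North 60, R6→West 24, R7→West 14. Service 296; fixed 146; total 442.
{North, West, Central}: service 376 + fixed 80 = 456
{North, South, East, West, Central, Uptown}: R1→Central 26, R2→North 52, R3→West 40, R4→South 80, R5→North 60, R6→East 8, R7→East 14. Service 280; fixed 214; total 494.
No other subset beats 417.

Open North, South, West and Central; minimum total cost 417.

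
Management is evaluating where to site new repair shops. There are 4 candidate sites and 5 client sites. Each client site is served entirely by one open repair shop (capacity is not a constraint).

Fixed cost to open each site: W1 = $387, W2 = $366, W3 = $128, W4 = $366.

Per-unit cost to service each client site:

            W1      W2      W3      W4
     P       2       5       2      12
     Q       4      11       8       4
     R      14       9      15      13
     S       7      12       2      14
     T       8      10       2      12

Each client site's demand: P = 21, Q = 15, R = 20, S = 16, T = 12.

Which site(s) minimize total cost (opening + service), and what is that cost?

For any fixed open set, each client site goes to its cheapest open site; total = fixed + service.
{W3}: P→W3 2·21=42, Q→W3 8·15=120, R→W3 15·20=300, S→W3 2·16=32, T→W3 2·12=24. Service 518; fixed 128; total 646.
{W2, W3}: service 398 + fixed 494 = 892
{W3, W4}: service 418 + fixed 494 = 912
{W1, W2, W3, W4}: service 338 + fixed 1247 = 1585
No other subset beats 646.

Open W3 only; minimum total cost 646.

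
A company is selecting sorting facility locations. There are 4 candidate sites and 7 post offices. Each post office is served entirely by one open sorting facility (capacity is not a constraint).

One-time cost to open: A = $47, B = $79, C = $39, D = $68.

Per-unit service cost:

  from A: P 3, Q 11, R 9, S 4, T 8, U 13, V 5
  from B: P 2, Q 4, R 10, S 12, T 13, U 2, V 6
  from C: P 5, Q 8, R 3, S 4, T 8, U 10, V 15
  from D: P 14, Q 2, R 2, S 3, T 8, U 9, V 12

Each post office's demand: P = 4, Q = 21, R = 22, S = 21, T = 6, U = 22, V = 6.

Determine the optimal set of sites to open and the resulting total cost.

For any fixed open set, each post office goes to its cheapest open site; total = fixed + service.
{B, D}: P→B 2·4=8, Q→D 2·21=42, R→D 2·22=44, S→D 3·21=63, T→D 8·6=48, U→B 2·22=44, V→B 6·6=36. Service 285; fixed 147; total 432.
{B, C, D}: service 285 + fixed 186 = 471
{A, B, D}: P→B 2·4=8, Q→D 2·21=42, R→D 2·22=44, S→D 3·21=63, T→A 8·6=48, U→B 2·22=44, V→A 5·6=30. Service 279; fixed 194; total 473.
{A, B, C, D}: P→B 2·4=8, Q→D 2·21=42, R→D 2·22=44, S→D 3·21=63, T→A 8·6=48, U→B 2·22=44, V→A 5·6=30. Service 279; fixed 233; total 512.
No other subset beats 432.

Open B and D; minimum total cost 432.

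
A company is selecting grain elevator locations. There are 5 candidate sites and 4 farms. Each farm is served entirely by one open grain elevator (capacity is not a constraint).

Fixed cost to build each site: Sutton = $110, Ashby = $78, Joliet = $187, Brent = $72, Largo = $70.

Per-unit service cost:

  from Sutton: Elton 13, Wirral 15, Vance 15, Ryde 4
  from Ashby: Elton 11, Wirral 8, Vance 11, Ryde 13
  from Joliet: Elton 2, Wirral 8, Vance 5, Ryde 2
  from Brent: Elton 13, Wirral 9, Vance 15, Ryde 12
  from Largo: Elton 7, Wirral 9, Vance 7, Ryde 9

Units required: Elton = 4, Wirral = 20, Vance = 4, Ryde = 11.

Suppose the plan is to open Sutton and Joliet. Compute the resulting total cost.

Each farm is assigned to its cheapest site among the open ones.
{Sutton, Joliet}: Elton→Joliet 2·4=8, Wirral→Joliet 8·20=160, Vance→Joliet 5·4=20, Ryde→Joliet 2·11=22. Service 210; fixed 297; total 507.

Total cost: 507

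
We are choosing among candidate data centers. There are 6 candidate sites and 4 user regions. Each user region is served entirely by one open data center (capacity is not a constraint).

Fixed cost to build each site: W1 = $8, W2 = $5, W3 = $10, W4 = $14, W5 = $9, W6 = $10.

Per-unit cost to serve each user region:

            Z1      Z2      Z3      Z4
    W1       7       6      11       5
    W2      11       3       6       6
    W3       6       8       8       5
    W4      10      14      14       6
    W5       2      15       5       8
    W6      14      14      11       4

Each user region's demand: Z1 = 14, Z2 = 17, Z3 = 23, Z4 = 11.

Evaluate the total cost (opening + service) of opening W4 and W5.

Total cost: 470

Each user region is assigned to its cheapest site among the open ones.
{W4, W5}: Z1→W5 2·14=28, Z2→W4 14·17=238, Z3→W5 5·23=115, Z4→W4 6·11=66. Service 447; fixed 23; total 470.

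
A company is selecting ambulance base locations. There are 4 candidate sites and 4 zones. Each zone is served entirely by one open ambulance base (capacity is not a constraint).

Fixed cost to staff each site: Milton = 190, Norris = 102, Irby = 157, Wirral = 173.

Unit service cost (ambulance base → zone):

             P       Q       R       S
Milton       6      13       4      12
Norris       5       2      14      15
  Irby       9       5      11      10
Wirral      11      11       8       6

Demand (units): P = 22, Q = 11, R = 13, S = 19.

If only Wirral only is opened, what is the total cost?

Each zone is assigned to its cheapest site among the open ones.
{Wirral}: P→Wirral 11·22=242, Q→Wirral 11·11=121, R→Wirral 8·13=104, S→Wirral 6·19=114. Service 581; fixed 173; total 754.

Total cost: 754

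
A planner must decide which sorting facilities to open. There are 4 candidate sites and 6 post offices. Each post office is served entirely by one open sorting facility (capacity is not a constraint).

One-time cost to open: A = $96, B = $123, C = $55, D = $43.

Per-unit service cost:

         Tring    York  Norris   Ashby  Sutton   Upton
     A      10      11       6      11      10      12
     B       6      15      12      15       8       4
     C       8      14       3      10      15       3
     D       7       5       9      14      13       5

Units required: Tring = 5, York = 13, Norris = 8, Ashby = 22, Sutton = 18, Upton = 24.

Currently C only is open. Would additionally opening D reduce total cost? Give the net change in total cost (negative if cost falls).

Yes — net change −115 (cost falls by 115).

Current service cost with {C}: 808.
Adding D: each post office re-picks its cheapest; new service cost 650, saving 158.
Extra fixed cost: 43. Net change = 43 − 158 = -115.
(Totals: 863 → 748.)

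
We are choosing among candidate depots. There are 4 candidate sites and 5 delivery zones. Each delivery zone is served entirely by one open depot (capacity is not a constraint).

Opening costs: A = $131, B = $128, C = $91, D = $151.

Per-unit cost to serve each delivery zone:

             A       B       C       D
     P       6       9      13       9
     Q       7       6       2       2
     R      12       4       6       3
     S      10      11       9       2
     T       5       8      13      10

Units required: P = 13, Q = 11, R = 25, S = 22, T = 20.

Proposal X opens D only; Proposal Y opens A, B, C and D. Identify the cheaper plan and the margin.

Proposal X: {D}: P→D 9·13=117, Q→D 2·11=22, R→D 3·25=75, S→D 2·22=44, T→D 10·20=200. Service 458; fixed 151; total 609.
Proposal Y: {A, B, C, D}: P→A 6·13=78, Q→C 2·11=22, R→D 3·25=75, S→D 2·22=44, T→A 5·20=100. Service 319; fixed 501; total 820.
Difference: |609 − 820| = 211.

Proposal X is cheaper by 211.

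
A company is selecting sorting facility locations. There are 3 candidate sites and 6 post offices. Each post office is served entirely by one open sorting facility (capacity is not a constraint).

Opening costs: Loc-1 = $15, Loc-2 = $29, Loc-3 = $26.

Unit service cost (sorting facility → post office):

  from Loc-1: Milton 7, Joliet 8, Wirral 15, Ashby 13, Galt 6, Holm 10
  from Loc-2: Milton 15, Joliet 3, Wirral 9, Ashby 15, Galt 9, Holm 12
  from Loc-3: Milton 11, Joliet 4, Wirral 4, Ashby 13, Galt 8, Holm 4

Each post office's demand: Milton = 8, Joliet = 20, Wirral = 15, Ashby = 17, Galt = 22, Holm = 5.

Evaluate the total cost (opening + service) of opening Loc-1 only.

Total cost: 859

Each post office is assigned to its cheapest site among the open ones.
{Loc-1}: Milton→Loc-1 7·8=56, Joliet→Loc-1 8·20=160, Wirral→Loc-1 15·15=225, Ashby→Loc-1 13·17=221, Galt→Loc-1 6·22=132, Holm→Loc-1 10·5=50. Service 844; fixed 15; total 859.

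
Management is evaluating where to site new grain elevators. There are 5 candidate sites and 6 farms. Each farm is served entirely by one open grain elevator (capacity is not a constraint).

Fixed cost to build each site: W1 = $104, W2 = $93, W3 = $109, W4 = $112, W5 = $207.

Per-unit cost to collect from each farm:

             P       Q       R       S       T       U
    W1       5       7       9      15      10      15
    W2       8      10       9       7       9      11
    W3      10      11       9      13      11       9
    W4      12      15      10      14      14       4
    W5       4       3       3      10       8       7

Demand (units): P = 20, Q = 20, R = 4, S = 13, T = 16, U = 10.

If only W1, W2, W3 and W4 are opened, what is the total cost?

Total cost: 969

Each farm is assigned to its cheapest site among the open ones.
{W1, W2, W3, W4}: P→W1 5·20=100, Q→W1 7·20=140, R→W1 9·4=36, S→W2 7·13=91, T→W2 9·16=144, U→W4 4·10=40. Service 551; fixed 418; total 969.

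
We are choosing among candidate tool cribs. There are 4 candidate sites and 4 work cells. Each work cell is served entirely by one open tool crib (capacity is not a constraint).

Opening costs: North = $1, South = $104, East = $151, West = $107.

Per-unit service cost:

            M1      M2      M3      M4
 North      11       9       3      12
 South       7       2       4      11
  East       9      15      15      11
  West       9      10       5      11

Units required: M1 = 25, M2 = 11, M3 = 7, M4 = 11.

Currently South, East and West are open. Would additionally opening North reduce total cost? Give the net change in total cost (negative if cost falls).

Current service cost with {South, East, West}: 346.
Adding North: each work cell re-picks its cheapest; new service cost 339, saving 7.
Extra fixed cost: 1. Net change = 1 − 7 = -6.
(Totals: 708 → 702.)

Yes — net change −6 (cost falls by 6).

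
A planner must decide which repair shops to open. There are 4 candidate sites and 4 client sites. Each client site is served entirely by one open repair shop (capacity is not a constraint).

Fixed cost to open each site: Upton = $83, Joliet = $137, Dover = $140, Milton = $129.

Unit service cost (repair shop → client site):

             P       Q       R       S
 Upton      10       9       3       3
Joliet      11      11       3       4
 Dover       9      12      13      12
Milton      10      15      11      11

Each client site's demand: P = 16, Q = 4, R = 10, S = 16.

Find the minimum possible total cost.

For any fixed open set, each client site goes to its cheapest open site; total = fixed + service.
{Upton}: P→Upton 10·16=160, Q→Upton 9·4=36, R→Upton 3·10=30, S→Upton 3·16=48. Service 274; fixed 83; total 357.
{Joliet}: P→Joliet 11·16=176, Q→Joliet 11·4=44, R→Joliet 3·10=30, S→Joliet 4·16=64. Service 314; fixed 137; total 451.
{Upton, Dover}: P→Dover 9·16=144, Q→Upton 9·4=36, R→Upton 3·10=30, S→Upton 3·16=48. Service 258; fixed 223; total 481.
{Upton, Joliet, Dover, Milton}: P→Dover 9·16=144, Q→Upton 9·4=36, R→Upton 3·10=30, S→Upton 3·16=48. Service 258; fixed 489; total 747.
No other subset beats 357.

Minimum total cost: 357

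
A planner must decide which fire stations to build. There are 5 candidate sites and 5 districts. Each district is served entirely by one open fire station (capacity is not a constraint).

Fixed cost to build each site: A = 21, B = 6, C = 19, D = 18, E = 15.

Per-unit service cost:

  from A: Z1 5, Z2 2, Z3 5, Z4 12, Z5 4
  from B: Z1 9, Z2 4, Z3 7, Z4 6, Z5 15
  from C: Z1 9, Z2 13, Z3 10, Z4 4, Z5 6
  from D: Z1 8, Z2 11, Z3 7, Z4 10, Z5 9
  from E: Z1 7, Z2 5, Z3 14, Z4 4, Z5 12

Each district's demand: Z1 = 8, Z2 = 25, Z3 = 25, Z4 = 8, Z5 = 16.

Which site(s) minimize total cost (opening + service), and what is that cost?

Open A and E; minimum total cost 347.

For any fixed open set, each district goes to its cheapest open site; total = fixed + service.
{A, E}: Z1→A 5·8=40, Z2→A 2·25=50, Z3→A 5·25=125, Z4→E 4·8=32, Z5→A 4·16=64. Service 311; fixed 36; total 347.
{A, C}: service 311 + fixed 40 = 351
{A, B, E}: service 311 + fixed 42 = 353
{A, B, C, D, E}: Z1→A 5·8=40, Z2→A 2·25=50, Z3→A 5·25=125, Z4→C 4·8=32, Z5→A 4·16=64. Service 311; fixed 79; total 390.
No other subset beats 347.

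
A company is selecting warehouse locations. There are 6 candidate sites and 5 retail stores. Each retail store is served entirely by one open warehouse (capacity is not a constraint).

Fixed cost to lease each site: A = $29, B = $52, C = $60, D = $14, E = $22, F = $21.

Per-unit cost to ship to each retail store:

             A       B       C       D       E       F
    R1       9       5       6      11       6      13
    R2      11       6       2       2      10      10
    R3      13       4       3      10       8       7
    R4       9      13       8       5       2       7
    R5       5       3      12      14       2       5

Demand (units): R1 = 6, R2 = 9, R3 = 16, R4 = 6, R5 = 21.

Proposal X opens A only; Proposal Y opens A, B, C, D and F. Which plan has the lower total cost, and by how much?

Proposal Y is cheaper by 184.

Proposal X: {A}: R1→A 9·6=54, R2→A 11·9=99, R3→A 13·16=208, R4→A 9·6=54, R5→A 5·21=105. Service 520; fixed 29; total 549.
Proposal Y: {A, B, C, D, F}: R1→B 5·6=30, R2→C 2·9=18, R3→C 3·16=48, R4→D 5·6=30, R5→B 3·21=63. Service 189; fixed 176; total 365.
Difference: |549 − 365| = 184.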